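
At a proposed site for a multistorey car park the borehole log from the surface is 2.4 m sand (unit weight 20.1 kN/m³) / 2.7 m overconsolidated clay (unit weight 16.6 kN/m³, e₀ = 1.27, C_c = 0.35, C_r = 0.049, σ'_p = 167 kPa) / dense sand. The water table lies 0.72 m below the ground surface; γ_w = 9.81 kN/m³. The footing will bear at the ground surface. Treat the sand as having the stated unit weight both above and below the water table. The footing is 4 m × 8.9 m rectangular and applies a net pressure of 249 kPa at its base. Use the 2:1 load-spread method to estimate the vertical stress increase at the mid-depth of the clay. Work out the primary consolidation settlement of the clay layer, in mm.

Mid-depth of clay below the ground surface: z = 2.4 + 2.7/2 = 3.75 m.
Total vertical stress at mid-clay: σ_v = 20.1×2.4 + 16.6×1.35 = 70.65 kPa.
Pore pressure: u = 9.81×(3.75 − 0.72) = 29.724 kPa.
Initial effective stress: σ'_0 = σ_v − u = 70.65 − 29.724 = 40.926 kPa.
Stress increase at mid-clay by the 2:1 spreading method:
Δσ = qBL/((B+z)(L+z)) = 249×4×8.9/((4+3.75)(8.9+3.75)) = 90.418 kPa
Final effective stress: σ'_f = 40.926 + 90.418 = 131.34 kPa.
σ'_f = 131.34 ≤ σ'_p = 167 kPa, so the clay remains overconsolidated and only the recompression index applies:
S_c = C_r·H/(1+e₀)·log₁₀(σ'_f/σ'_0) = 0.049×2.7/2.27×log₁₀(131.34/40.926)
    = 0.058281 × 0.5064 = 0.02951 m

S_c ≈ 29.5 mm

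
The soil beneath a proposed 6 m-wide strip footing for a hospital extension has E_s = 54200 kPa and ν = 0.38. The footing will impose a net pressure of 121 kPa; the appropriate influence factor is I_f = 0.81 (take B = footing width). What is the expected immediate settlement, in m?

Immediate (elastic) settlement: S_e = q·B·(1−ν²)/E_s · I_f.
S_e = 121 × 6 × (1 − 0.38²) / 54200 × 0.81
    = 121 × 6 × 0.8556 / 54200 × 0.81
    = 0.009283 m

S_e ≈ 0.00928 m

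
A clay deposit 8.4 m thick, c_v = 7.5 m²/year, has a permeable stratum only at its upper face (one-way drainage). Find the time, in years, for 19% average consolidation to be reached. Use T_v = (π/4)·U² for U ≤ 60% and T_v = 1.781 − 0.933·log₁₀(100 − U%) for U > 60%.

t ≈ 0.267 years

Drainage path length: H_d = H = 8.4 m (single drainage).
U ≤ 60%: T_v = (π/4)·U² = (π/4)×0.19² = 0.028353.
t = T_v·H_d²/c_v = 0.028353×8.4²/7.5 = 0.2667 years.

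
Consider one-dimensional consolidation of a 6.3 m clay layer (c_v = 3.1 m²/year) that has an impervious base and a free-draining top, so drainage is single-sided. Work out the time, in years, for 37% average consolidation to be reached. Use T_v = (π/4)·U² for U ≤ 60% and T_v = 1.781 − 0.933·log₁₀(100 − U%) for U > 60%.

t ≈ 1.38 years

Drainage path length: H_d = H = 6.3 m (single drainage).
U ≤ 60%: T_v = (π/4)·U² = (π/4)×0.37² = 0.10752.
t = T_v·H_d²/c_v = 0.10752×6.3²/3.1 = 1.377 years.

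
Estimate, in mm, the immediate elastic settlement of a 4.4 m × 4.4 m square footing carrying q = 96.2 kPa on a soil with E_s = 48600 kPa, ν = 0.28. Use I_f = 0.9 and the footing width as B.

S_e ≈ 7.22 mm

Immediate (elastic) settlement: S_e = q·B·(1−ν²)/E_s · I_f.
S_e = 96.2 × 4.4 × (1 − 0.28²) / 48600 × 0.9
    = 96.2 × 4.4 × 0.9216 / 48600 × 0.9
    = 0.007224 m = 7.224 mm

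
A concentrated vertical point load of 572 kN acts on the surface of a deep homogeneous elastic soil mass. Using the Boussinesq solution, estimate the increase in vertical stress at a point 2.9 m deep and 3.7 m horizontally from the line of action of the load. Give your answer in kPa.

Boussinesq vertical stress below a point load on an elastic half-space:
Δσ_z = 3P/(2πz²) · [1 + (r/z)²]^(−5/2)
r/z = 3.7/2.9 = 1.2759; [1+(r/z)²]^(−5/2) = 0.089332.
Δσ_z = 3×572/(2π×2.9²) × 0.089332 = 32.474 × 0.089332 = 2.901 kPa

Δσ_z ≈ 2.9 kPa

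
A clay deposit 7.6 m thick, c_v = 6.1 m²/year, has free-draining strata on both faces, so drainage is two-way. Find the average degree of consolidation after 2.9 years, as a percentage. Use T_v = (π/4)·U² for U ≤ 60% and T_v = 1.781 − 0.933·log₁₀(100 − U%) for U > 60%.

Drainage path length: H_d = H/2 = 3.8 m (double drainage).
T_v = c_v·t/H_d² = 6.1×2.9/3.8² = 1.2251.
T_v = 1.2251 corresponds to the U > 60% branch:
U = 1 − 10^((1.781 − T_v)/0.933)/100 = 0.9606

U ≈ 96.1 %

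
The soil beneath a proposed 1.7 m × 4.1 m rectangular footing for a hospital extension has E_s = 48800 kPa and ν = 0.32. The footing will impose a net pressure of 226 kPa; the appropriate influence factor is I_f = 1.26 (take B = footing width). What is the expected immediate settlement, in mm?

Immediate (elastic) settlement: S_e = q·B·(1−ν²)/E_s · I_f.
S_e = 226 × 1.7 × (1 − 0.32²) / 48800 × 1.26
    = 226 × 1.7 × 0.8976 / 48800 × 1.26
    = 0.008904 m = 8.904 mm

S_e ≈ 8.9 mm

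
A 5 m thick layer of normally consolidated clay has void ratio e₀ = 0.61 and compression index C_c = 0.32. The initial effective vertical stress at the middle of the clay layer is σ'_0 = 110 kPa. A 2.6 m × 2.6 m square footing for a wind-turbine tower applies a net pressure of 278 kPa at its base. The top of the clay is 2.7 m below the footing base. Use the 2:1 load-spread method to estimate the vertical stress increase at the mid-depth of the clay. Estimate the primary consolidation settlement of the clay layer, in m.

Mid-depth of clay below the footing base: z = 2.7 + 5/2 = 5.2 m.
Stress increase at mid-clay by the 2:1 spreading method:
Δσ = qBL/((B+z)(L+z)) = 278×2.6×2.6/((2.6+5.2)(2.6+5.2)) = 30.889 kPa
Final effective stress: σ'_f = σ'_0 + Δσ = 110 + 30.889 = 140.89 kPa.
Normally consolidated clay, so the full stress increment lies on the virgin compression line:
S_c = C_c·H/(1+e₀)·log₁₀(σ'_f/σ'_0) = 0.32×5/(1+0.61)×log₁₀(140.89/110)
    = 0.99379 × 0.10749 = 0.1068 m

S_c ≈ 0.107 m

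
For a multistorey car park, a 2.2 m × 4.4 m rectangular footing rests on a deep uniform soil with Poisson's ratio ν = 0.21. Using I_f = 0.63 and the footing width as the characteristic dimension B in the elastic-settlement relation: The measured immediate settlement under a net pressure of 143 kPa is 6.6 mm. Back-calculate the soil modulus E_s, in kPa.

E_s ≈ 28700 kPa

S_e = q·B·(1−ν²)/E_s · I_f  ⇒  E_s = q·B·(1−ν²)·I_f / S_e.
E_s = 143 × 2.2 × 0.9559 × 0.63 / 0.0066 = 28710 kPa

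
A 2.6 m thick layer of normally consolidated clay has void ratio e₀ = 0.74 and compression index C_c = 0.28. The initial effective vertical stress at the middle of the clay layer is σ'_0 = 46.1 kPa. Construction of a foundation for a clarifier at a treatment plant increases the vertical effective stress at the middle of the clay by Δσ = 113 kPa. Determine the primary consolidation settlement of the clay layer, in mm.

Final effective stress: σ'_f = σ'_0 + Δσ = 46.1 + 113 = 159.1 kPa.
Normally consolidated clay, so the full stress increment lies on the virgin compression line:
S_c = C_c·H/(1+e₀)·log₁₀(σ'_f/σ'_0) = 0.28×2.6/(1+0.74)×log₁₀(159.1/46.1)
    = 0.41839 × 0.53797 = 0.2251 m

S_c ≈ 225 mm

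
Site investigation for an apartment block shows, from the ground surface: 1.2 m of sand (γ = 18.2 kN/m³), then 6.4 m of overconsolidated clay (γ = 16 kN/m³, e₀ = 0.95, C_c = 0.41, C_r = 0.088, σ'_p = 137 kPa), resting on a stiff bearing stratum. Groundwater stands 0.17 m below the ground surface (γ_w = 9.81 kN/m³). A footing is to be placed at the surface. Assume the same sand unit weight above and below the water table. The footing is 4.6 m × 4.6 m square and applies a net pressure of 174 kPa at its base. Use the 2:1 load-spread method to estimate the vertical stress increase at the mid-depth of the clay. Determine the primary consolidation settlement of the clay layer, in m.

Mid-depth of clay below the ground surface: z = 1.2 + 6.4/2 = 4.4 m.
Total vertical stress at mid-clay: σ_v = 18.2×1.2 + 16×3.2 = 73.04 kPa.
Pore pressure: u = 9.81×(4.4 − 0.17) = 41.496 kPa.
Initial effective stress: σ'_0 = σ_v − u = 73.04 − 41.496 = 31.544 kPa.
Stress increase at mid-clay by the 2:1 spreading method:
Δσ = qBL/((B+z)(L+z)) = 174×4.6×4.6/((4.6+4.4)(4.6+4.4)) = 45.455 kPa
Final effective stress: σ'_f = 31.544 + 45.455 = 76.999 kPa.
σ'_f = 76.999 ≤ σ'_p = 137 kPa, so the clay remains overconsolidated and only the recompression index applies:
S_c = C_r·H/(1+e₀)·log₁₀(σ'_f/σ'_0) = 0.088×6.4/1.95×log₁₀(76.999/31.544)
    = 0.28882 × 0.38757 = 0.1119 m

S_c ≈ 0.112 m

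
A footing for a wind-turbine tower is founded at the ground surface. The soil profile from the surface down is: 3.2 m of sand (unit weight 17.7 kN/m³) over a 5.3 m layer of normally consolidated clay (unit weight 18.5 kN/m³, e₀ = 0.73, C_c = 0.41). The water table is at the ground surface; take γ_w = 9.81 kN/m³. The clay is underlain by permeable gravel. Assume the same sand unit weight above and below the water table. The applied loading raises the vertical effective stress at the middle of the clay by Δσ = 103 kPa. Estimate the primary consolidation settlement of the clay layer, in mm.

S_c ≈ 623 mm

Mid-depth of clay below the ground surface: z = 3.2 + 5.3/2 = 5.85 m.
Total vertical stress at mid-clay: σ_v = 17.7×3.2 + 18.5×2.65 = 105.66 kPa.
Pore pressure: u = 9.81×(5.85 − 0) = 57.389 kPa.
Initial effective stress: σ'_0 = σ_v − u = 105.66 − 57.389 = 48.271 kPa.
Final effective stress: σ'_f = σ'_0 + Δσ = 48.271 + 103 = 151.27 kPa.
Normally consolidated clay, so the full stress increment lies on the virgin compression line:
S_c = C_c·H/(1+e₀)·log₁₀(σ'_f/σ'_0) = 0.41×5.3/(1+0.73)×log₁₀(151.27/48.271)
    = 1.2561 × 0.49607 = 0.6231 m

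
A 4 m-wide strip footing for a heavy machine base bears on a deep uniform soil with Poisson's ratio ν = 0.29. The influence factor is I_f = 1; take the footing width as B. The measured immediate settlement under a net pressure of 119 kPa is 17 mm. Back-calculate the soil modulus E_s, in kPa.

E_s ≈ 25600 kPa

S_e = q·B·(1−ν²)/E_s · I_f  ⇒  E_s = q·B·(1−ν²)·I_f / S_e.
E_s = 119 × 4 × 0.9159 × 1 / 0.017 = 25650 kPa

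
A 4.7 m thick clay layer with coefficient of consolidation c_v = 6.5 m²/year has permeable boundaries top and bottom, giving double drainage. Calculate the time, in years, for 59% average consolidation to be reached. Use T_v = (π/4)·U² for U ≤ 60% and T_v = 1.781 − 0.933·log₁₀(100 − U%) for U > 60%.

Drainage path length: H_d = H/2 = 2.35 m (double drainage).
U ≤ 60%: T_v = (π/4)·U² = (π/4)×0.59² = 0.2734.
t = T_v·H_d²/c_v = 0.2734×2.35²/6.5 = 0.2323 years.

t ≈ 0.232 years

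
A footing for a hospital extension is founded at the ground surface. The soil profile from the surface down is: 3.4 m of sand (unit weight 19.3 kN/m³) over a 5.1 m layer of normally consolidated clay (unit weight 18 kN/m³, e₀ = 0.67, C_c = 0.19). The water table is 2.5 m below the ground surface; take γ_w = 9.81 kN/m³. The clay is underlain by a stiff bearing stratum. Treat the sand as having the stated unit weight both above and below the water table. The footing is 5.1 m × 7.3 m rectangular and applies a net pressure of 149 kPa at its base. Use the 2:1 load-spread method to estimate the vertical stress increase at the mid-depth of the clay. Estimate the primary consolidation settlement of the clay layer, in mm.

Mid-depth of clay below the ground surface: z = 3.4 + 5.1/2 = 5.95 m.
Total vertical stress at mid-clay: σ_v = 19.3×3.4 + 18×2.55 = 111.52 kPa.
Pore pressure: u = 9.81×(5.95 − 2.5) = 33.845 kPa.
Initial effective stress: σ'_0 = σ_v − u = 111.52 − 33.845 = 77.675 kPa.
Stress increase at mid-clay by the 2:1 spreading method:
Δσ = qBL/((B+z)(L+z)) = 149×5.1×7.3/((5.1+5.95)(7.3+5.95)) = 37.888 kPa
Final effective stress: σ'_f = σ'_0 + Δσ = 77.675 + 37.888 = 115.56 kPa.
Normally consolidated clay, so the full stress increment lies on the virgin compression line:
S_c = C_c·H/(1+e₀)·log₁₀(σ'_f/σ'_0) = 0.19×5.1/(1+0.67)×log₁₀(115.56/77.675)
    = 0.58024 × 0.17253 = 0.1001 m

S_c ≈ 100 mm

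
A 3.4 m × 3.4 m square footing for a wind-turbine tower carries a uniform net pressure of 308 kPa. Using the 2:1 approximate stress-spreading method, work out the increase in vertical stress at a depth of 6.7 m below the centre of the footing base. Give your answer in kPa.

Δσ_z ≈ 34.9 kPa

By the 2:1 method the load spreads at 1 horizontal : 2 vertical, so at depth z the loaded area has grown by z in each plan dimension:
Δσ = qBL/((B+z)(L+z)) = 308×3.4×3.4/((3.4+6.7)(3.4+6.7)) = 34.903 kPa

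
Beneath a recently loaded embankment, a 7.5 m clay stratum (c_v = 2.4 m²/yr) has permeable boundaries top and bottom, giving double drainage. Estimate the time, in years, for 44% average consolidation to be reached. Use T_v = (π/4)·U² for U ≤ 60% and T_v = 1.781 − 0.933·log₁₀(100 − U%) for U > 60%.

Drainage path length: H_d = H/2 = 3.75 m (double drainage).
U ≤ 60%: T_v = (π/4)·U² = (π/4)×0.44² = 0.15205.
t = T_v·H_d²/c_v = 0.15205×3.75²/2.4 = 0.8909 years.

t ≈ 0.891 years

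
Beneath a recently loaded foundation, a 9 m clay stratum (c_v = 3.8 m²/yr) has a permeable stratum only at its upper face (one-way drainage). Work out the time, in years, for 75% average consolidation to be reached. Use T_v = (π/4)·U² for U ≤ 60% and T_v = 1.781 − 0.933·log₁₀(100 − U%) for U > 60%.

t ≈ 10.2 years

Drainage path length: H_d = H = 9 m (single drainage).
U > 60%: T_v = 1.781 − 0.933·log₁₀(100 − 75) = 0.47672.
t = T_v·H_d²/c_v = 0.47672×9²/3.8 = 10.16 years.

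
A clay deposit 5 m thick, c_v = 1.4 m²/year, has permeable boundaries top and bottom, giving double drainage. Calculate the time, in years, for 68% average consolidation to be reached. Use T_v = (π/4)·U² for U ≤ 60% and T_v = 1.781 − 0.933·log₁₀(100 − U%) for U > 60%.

Drainage path length: H_d = H/2 = 2.5 m (double drainage).
U > 60%: T_v = 1.781 − 0.933·log₁₀(100 − 68) = 0.3767.
t = T_v·H_d²/c_v = 0.3767×2.5²/1.4 = 1.682 years.

t ≈ 1.68 years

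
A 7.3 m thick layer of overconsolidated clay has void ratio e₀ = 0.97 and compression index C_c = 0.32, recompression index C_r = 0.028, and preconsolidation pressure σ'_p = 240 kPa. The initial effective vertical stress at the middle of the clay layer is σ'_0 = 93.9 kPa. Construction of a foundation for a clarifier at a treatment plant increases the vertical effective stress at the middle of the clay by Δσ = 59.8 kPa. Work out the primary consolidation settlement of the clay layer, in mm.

Final effective stress: σ'_f = 93.9 + 59.8 = 153.7 kPa.
σ'_f = 153.7 ≤ σ'_p = 240 kPa, so the clay remains overconsolidated and only the recompression index applies:
S_c = C_r·H/(1+e₀)·log₁₀(σ'_f/σ'_0) = 0.028×7.3/1.97×log₁₀(153.7/93.9)
    = 0.10376 × 0.21401 = 0.0222 m

S_c ≈ 22.2 mm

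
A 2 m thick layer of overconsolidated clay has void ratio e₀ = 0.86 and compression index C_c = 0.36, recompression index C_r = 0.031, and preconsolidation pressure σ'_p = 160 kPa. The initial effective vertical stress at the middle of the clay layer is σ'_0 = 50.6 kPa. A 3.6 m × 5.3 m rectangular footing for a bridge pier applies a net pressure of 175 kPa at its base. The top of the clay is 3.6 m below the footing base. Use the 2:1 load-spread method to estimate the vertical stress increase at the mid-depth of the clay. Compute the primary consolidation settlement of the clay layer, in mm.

S_c ≈ 8.61 mm

Mid-depth of clay below the footing base: z = 3.6 + 2/2 = 4.6 m.
Stress increase at mid-clay by the 2:1 spreading method:
Δσ = qBL/((B+z)(L+z)) = 175×3.6×5.3/((3.6+4.6)(5.3+4.6)) = 41.131 kPa
Final effective stress: σ'_f = 50.6 + 41.131 = 91.731 kPa.
σ'_f = 91.731 ≤ σ'_p = 160 kPa, so the clay remains overconsolidated and only the recompression index applies:
S_c = C_r·H/(1+e₀)·log₁₀(σ'_f/σ'_0) = 0.031×2/1.86×log₁₀(91.731/50.6)
    = 0.033334 × 0.25837 = 0.008613 m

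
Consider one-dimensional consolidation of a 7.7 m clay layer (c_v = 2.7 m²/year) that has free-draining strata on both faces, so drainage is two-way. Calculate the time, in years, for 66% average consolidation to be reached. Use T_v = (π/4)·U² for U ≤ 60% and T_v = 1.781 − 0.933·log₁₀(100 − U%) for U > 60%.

t ≈ 1.93 years

Drainage path length: H_d = H/2 = 3.85 m (double drainage).
U > 60%: T_v = 1.781 − 0.933·log₁₀(100 − 66) = 0.35213.
t = T_v·H_d²/c_v = 0.35213×3.85²/2.7 = 1.933 years.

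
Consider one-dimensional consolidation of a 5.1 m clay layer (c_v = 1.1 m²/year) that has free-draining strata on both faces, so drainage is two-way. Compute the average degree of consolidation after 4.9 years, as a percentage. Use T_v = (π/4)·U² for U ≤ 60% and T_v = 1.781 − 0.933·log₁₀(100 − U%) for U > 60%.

Drainage path length: H_d = H/2 = 2.55 m (double drainage).
T_v = c_v·t/H_d² = 1.1×4.9/2.55² = 0.82891.
T_v = 0.82891 corresponds to the U > 60% branch:
U = 1 − 10^((1.781 − T_v)/0.933)/100 = 0.8952

U ≈ 89.5 %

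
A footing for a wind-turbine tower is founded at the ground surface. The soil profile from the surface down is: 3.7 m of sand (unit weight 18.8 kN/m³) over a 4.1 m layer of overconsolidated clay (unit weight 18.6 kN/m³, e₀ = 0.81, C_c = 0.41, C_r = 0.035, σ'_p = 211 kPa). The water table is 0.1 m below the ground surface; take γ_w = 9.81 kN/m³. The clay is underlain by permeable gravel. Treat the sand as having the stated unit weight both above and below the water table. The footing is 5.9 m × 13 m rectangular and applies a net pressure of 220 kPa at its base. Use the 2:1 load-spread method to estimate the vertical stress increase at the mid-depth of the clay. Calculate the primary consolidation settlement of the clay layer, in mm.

S_c ≈ 31.2 mm

Mid-depth of clay below the ground surface: z = 3.7 + 4.1/2 = 5.75 m.
Total vertical stress at mid-clay: σ_v = 18.8×3.7 + 18.6×2.05 = 107.69 kPa.
Pore pressure: u = 9.81×(5.75 − 0.1) = 55.427 kPa.
Initial effective stress: σ'_0 = σ_v − u = 107.69 − 55.427 = 52.263 kPa.
Stress increase at mid-clay by the 2:1 spreading method:
Δσ = qBL/((B+z)(L+z)) = 220×5.9×13/((5.9+5.75)(13+5.75)) = 77.249 kPa
Final effective stress: σ'_f = 52.263 + 77.249 = 129.51 kPa.
σ'_f = 129.51 ≤ σ'_p = 211 kPa, so the clay remains overconsolidated and only the recompression index applies:
S_c = C_r·H/(1+e₀)·log₁₀(σ'_f/σ'_0) = 0.035×4.1/1.81×log₁₀(129.51/52.263)
    = 0.079282 × 0.39411 = 0.03125 m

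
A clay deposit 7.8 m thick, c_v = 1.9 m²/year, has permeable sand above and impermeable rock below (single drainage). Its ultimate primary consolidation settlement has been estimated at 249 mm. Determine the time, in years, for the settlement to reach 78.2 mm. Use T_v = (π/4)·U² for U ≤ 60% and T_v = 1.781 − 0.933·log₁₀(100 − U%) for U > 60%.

Drainage path length: H_d = H = 7.8 m (single drainage).
U = S(t)/S_ult = 78.2/249 = 0.3141.
U ≤ 60%: T_v = (π/4)·U² = (π/4)×0.31406² = 0.077465.
t = T_v·H_d²/c_v = 0.077465×7.8²/1.9 = 2.481 years.

t ≈ 2.48 years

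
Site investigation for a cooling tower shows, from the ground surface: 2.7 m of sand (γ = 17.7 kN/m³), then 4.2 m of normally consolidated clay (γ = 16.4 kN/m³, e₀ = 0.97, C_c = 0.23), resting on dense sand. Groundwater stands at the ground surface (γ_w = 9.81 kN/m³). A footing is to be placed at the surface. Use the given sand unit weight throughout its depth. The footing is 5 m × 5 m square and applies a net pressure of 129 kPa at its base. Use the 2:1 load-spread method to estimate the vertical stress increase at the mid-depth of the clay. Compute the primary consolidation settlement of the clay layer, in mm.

S_c ≈ 143 mm

Mid-depth of clay below the ground surface: z = 2.7 + 4.2/2 = 4.8 m.
Total vertical stress at mid-clay: σ_v = 17.7×2.7 + 16.4×2.1 = 82.23 kPa.
Pore pressure: u = 9.81×(4.8 − 0) = 47.088 kPa.
Initial effective stress: σ'_0 = σ_v − u = 82.23 − 47.088 = 35.142 kPa.
Stress increase at mid-clay by the 2:1 spreading method:
Δσ = qBL/((B+z)(L+z)) = 129×5×5/((5+4.8)(5+4.8)) = 33.58 kPa
Final effective stress: σ'_f = σ'_0 + Δσ = 35.142 + 33.58 = 68.722 kPa.
Normally consolidated clay, so the full stress increment lies on the virgin compression line:
S_c = C_c·H/(1+e₀)·log₁₀(σ'_f/σ'_0) = 0.23×4.2/(1+0.97)×log₁₀(68.722/35.142)
    = 0.49036 × 0.29127 = 0.1428 m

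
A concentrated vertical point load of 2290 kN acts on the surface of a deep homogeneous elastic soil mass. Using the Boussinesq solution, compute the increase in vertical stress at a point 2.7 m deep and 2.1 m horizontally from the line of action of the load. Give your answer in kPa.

Δσ_z ≈ 46 kPa

Boussinesq vertical stress below a point load on an elastic half-space:
Δσ_z = 3P/(2πz²) · [1 + (r/z)²]^(−5/2)
r/z = 2.1/2.7 = 0.77778; [1+(r/z)²]^(−5/2) = 0.30645.
Δσ_z = 3×2290/(2π×2.7²) × 0.30645 = 149.99 × 0.30645 = 45.96 kPa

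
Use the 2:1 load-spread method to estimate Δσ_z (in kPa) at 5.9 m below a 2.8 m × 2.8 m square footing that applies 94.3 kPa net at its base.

By the 2:1 method the load spreads at 1 horizontal : 2 vertical, so at depth z the loaded area has grown by z in each plan dimension:
Δσ = qBL/((B+z)(L+z)) = 94.3×2.8×2.8/((2.8+5.9)(2.8+5.9)) = 9.7676 kPa

Δσ_z ≈ 9.77 kPa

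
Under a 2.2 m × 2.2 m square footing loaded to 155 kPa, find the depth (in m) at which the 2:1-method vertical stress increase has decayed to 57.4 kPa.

2:1 spreading — at depth z the loaded area has grown by z in each plan dimension:
qB²/(B+z)² = Δσ_z ⇒ z = B(√(q/Δσ_z) − 1) = 2.2×(√(155/57.4) − 1) = 1.415 m

z ≈ 1.42 m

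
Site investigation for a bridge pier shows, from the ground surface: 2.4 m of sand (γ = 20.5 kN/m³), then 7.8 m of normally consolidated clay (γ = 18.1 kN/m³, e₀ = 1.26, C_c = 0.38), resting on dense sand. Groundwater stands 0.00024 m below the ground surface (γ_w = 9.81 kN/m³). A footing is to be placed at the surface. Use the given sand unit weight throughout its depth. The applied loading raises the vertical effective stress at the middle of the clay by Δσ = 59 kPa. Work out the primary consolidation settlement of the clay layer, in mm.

Mid-depth of clay below the ground surface: z = 2.4 + 7.8/2 = 6.3 m.
Total vertical stress at mid-clay: σ_v = 20.5×2.4 + 18.1×3.9 = 119.79 kPa.
Pore pressure: u = 9.81×(6.3 − 0.00024) = 61.803 kPa.
Initial effective stress: σ'_0 = σ_v − u = 119.79 − 61.803 = 57.987 kPa.
Final effective stress: σ'_f = σ'_0 + Δσ = 57.987 + 59 = 116.99 kPa.
Normally consolidated clay, so the full stress increment lies on the virgin compression line:
S_c = C_c·H/(1+e₀)·log₁₀(σ'_f/σ'_0) = 0.38×7.8/(1+1.26)×log₁₀(116.99/57.987)
    = 1.3115 × 0.30482 = 0.3998 m

S_c ≈ 400 mm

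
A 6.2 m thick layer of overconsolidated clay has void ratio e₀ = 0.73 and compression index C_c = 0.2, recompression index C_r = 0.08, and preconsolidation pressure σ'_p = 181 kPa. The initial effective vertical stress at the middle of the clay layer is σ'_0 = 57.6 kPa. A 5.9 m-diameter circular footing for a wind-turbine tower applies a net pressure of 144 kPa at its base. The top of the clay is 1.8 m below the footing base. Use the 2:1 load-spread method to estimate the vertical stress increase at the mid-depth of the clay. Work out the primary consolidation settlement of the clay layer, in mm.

Mid-depth of clay below the footing base: z = 1.8 + 6.2/2 = 4.9 m.
Stress increase at mid-clay by the 2:1 spreading method:
Δσ ≈ qD²/(D+z)² = 144×5.9²/(5.9+4.9)² = 42.975 kPa
Final effective stress: σ'_f = 57.6 + 42.975 = 100.58 kPa.
σ'_f = 100.58 ≤ σ'_p = 181 kPa, so the clay remains overconsolidated and only the recompression index applies:
S_c = C_r·H/(1+e₀)·log₁₀(σ'_f/σ'_0) = 0.08×6.2/1.73×log₁₀(100.58/57.6)
    = 0.2867 × 0.24209 = 0.06941 m

S_c ≈ 69.4 mm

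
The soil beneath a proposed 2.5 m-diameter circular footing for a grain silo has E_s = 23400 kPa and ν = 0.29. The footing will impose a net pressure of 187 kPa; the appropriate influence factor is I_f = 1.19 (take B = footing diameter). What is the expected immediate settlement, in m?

S_e ≈ 0.0218 m

Immediate (elastic) settlement: S_e = q·B·(1−ν²)/E_s · I_f.
S_e = 187 × 2.5 × (1 − 0.29²) / 23400 × 1.19
    = 187 × 2.5 × 0.9159 / 23400 × 1.19
    = 0.02178 m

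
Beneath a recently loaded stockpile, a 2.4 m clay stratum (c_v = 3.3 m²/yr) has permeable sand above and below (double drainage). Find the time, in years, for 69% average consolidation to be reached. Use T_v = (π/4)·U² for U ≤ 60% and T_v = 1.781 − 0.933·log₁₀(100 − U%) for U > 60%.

t ≈ 0.17 years

Drainage path length: H_d = H/2 = 1.2 m (double drainage).
U > 60%: T_v = 1.781 − 0.933·log₁₀(100 − 69) = 0.38956.
t = T_v·H_d²/c_v = 0.38956×1.2²/3.3 = 0.17 years.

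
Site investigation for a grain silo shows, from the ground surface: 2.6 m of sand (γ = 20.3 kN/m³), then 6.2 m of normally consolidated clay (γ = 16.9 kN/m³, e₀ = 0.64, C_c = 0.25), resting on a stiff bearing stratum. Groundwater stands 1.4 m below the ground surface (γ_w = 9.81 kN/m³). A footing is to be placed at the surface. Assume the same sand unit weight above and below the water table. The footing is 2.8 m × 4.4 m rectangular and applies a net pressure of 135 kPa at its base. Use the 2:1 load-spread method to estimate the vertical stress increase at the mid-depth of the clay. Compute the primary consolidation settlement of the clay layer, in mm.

S_c ≈ 110 mm

Mid-depth of clay below the ground surface: z = 2.6 + 6.2/2 = 5.7 m.
Total vertical stress at mid-clay: σ_v = 20.3×2.6 + 16.9×3.1 = 105.17 kPa.
Pore pressure: u = 9.81×(5.7 − 1.4) = 42.183 kPa.
Initial effective stress: σ'_0 = σ_v − u = 105.17 − 42.183 = 62.987 kPa.
Stress increase at mid-clay by the 2:1 spreading method:
Δσ = qBL/((B+z)(L+z)) = 135×2.8×4.4/((2.8+5.7)(4.4+5.7)) = 19.373 kPa
Final effective stress: σ'_f = σ'_0 + Δσ = 62.987 + 19.373 = 82.36 kPa.
Normally consolidated clay, so the full stress increment lies on the virgin compression line:
S_c = C_c·H/(1+e₀)·log₁₀(σ'_f/σ'_0) = 0.25×6.2/(1+0.64)×log₁₀(82.36/62.987)
    = 0.94512 × 0.11647 = 0.1101 m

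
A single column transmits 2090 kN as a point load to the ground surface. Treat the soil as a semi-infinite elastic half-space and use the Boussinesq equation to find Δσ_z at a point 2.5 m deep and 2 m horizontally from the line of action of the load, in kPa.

Δσ_z ≈ 46.4 kPa

Boussinesq vertical stress below a point load on an elastic half-space:
Δσ_z = 3P/(2πz²) · [1 + (r/z)²]^(−5/2)
r/z = 2/2.5 = 0.8; [1+(r/z)²]^(−5/2) = 0.29033.
Δσ_z = 3×2090/(2π×2.5²) × 0.29033 = 159.66 × 0.29033 = 46.35 kPa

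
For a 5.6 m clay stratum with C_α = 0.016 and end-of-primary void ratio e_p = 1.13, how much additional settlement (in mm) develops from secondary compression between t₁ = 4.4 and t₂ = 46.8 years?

S_s ≈ 43.2 mm

Secondary compression: S_s = C_α·H/(1+e_p)·log₁₀(t₂/t₁)
S_s = 0.016×5.6/(1+1.13)×log₁₀(46.8/4.4)
    = 0.04207 × 1.027 = 0.04319 m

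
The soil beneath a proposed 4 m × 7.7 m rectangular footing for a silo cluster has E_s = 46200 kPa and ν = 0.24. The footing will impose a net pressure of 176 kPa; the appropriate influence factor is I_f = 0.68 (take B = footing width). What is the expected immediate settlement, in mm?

S_e ≈ 9.77 mm

Immediate (elastic) settlement: S_e = q·B·(1−ν²)/E_s · I_f.
S_e = 176 × 4 × (1 − 0.24²) / 46200 × 0.68
    = 176 × 4 × 0.9424 / 46200 × 0.68
    = 0.009765 m = 9.765 mm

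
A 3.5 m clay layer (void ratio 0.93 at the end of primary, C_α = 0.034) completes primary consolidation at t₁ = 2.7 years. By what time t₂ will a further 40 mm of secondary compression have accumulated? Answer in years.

S_s = C_α·H/(1+e_p)·log₁₀(t₂/t₁) ⇒ log₁₀(t₂/t₁) = S_s·(1+e_p)/(C_α·H).
log₁₀(t₂/t₁) = 0.04 × (1+0.93) / (0.034×3.5) = 0.6487
t₂ = t₁ × 10^0.6487 = 2.7 × 4.454 = 12.03 years

t₂ ≈ 12 years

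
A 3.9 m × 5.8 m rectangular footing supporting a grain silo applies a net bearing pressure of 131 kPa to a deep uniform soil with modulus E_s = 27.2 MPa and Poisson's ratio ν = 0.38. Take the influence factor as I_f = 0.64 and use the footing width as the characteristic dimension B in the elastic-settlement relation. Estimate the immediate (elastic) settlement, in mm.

Immediate (elastic) settlement: S_e = q·B·(1−ν²)/E_s · I_f.
E_s = 27.2 MPa = 27200 kPa.
S_e = 131 × 3.9 × (1 − 0.38²) / 27200 × 0.64
    = 131 × 3.9 × 0.8556 / 27200 × 0.64
    = 0.01029 m = 10.29 mm

S_e ≈ 10.3 mm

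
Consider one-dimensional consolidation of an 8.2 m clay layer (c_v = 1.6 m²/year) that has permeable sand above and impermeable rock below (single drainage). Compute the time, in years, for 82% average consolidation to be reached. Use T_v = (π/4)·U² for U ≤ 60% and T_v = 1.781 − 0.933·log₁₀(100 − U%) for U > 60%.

t ≈ 25.6 years

Drainage path length: H_d = H = 8.2 m (single drainage).
U > 60%: T_v = 1.781 − 0.933·log₁₀(100 − 82) = 0.60983.
t = T_v·H_d²/c_v = 0.60983×8.2²/1.6 = 25.63 years.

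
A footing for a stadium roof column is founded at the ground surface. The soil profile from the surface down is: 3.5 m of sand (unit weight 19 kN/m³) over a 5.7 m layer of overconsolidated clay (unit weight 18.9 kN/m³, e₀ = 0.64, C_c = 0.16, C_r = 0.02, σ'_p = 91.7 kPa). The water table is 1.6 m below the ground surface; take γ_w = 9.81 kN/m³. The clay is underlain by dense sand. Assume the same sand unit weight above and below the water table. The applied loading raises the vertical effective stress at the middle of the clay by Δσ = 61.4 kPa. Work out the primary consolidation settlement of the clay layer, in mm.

Mid-depth of clay below the ground surface: z = 3.5 + 5.7/2 = 6.35 m.
Total vertical stress at mid-clay: σ_v = 19×3.5 + 18.9×2.85 = 120.36 kPa.
Pore pressure: u = 9.81×(6.35 − 1.6) = 46.598 kPa.
Initial effective stress: σ'_0 = σ_v − u = 120.36 − 46.598 = 73.762 kPa.
Final effective stress: σ'_f = 73.762 + 61.4 = 135.16 kPa.
σ'_f = 135.16 > σ'_p = 91.7 kPa, so the stress path crosses the preconsolidation pressure — recompression up to σ'_p, then virgin compression beyond:
S_c = H/(1+e₀)·[C_r·log₁₀(σ'_p/σ'_0) + C_c·log₁₀(σ'_f/σ'_p)]
    = 5.7/1.64 × [0.02×log₁₀(91.7/73.762) + 0.16×log₁₀(135.16/91.7)]
    = 3.4756 × [0.0018907 + 0.026957] = 0.1003 m

S_c ≈ 100 mm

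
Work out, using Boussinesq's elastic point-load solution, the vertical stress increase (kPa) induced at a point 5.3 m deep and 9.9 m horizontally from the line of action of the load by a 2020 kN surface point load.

Boussinesq vertical stress below a point load on an elastic half-space:
Δσ_z = 3P/(2πz²) · [1 + (r/z)²]^(−5/2)
r/z = 9.9/5.3 = 1.8679; [1+(r/z)²]^(−5/2) = 0.02342.
Δσ_z = 3×2020/(2π×5.3²) × 0.02342 = 34.335 × 0.02342 = 0.8041 kPa

Δσ_z ≈ 0.804 kPa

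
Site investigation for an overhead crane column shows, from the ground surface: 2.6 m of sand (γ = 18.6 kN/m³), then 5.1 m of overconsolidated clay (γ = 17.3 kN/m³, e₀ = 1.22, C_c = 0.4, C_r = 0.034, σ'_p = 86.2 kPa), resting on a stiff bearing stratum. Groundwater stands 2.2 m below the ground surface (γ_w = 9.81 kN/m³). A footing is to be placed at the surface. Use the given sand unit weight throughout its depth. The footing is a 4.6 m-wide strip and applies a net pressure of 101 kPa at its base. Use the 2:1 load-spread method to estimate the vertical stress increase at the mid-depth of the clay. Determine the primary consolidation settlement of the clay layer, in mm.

Mid-depth of clay below the ground surface: z = 2.6 + 5.1/2 = 5.15 m.
Total vertical stress at mid-clay: σ_v = 18.6×2.6 + 17.3×2.55 = 92.475 kPa.
Pore pressure: u = 9.81×(5.15 − 2.2) = 28.94 kPa.
Initial effective stress: σ'_0 = σ_v − u = 92.475 − 28.94 = 63.535 kPa.
Stress increase at mid-clay by the 2:1 spreading method:
Δσ = qB/(B+z) = 101×4.6/(4.6+5.15) = 47.651 kPa
Final effective stress: σ'_f = 63.535 + 47.651 = 111.19 kPa.
σ'_f = 111.19 > σ'_p = 86.2 kPa, so the stress path crosses the preconsolidation pressure — recompression up to σ'_p, then virgin compression beyond:
S_c = H/(1+e₀)·[C_r·log₁₀(σ'_p/σ'_0) + C_c·log₁₀(σ'_f/σ'_p)]
    = 5.1/2.22 × [0.034×log₁₀(86.2/63.535) + 0.4×log₁₀(111.19/86.2)]
    = 2.2973 × [0.0045048 + 0.044223] = 0.1119 m

S_c ≈ 112 mm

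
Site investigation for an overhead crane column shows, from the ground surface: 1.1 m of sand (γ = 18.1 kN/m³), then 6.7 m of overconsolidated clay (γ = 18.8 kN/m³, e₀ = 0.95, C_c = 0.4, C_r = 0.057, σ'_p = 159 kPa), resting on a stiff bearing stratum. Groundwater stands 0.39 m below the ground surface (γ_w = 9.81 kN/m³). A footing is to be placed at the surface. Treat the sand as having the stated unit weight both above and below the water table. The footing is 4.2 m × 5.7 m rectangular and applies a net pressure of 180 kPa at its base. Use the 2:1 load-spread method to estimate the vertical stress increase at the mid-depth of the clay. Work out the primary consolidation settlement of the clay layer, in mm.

Mid-depth of clay below the ground surface: z = 1.1 + 6.7/2 = 4.45 m.
Total vertical stress at mid-clay: σ_v = 18.1×1.1 + 18.8×3.35 = 82.89 kPa.
Pore pressure: u = 9.81×(4.45 − 0.39) = 39.829 kPa.
Initial effective stress: σ'_0 = σ_v − u = 82.89 − 39.829 = 43.061 kPa.
Stress increase at mid-clay by the 2:1 spreading method:
Δσ = qBL/((B+z)(L+z)) = 180×4.2×5.7/((4.2+4.45)(5.7+4.45)) = 49.081 kPa
Final effective stress: σ'_f = 43.061 + 49.081 = 92.142 kPa.
σ'_f = 92.142 ≤ σ'_p = 159 kPa, so the clay remains overconsolidated and only the recompression index applies:
S_c = C_r·H/(1+e₀)·log₁₀(σ'_f/σ'_0) = 0.057×6.7/1.95×log₁₀(92.142/43.061)
    = 0.19585 × 0.33037 = 0.0647 m

S_c ≈ 64.7 mm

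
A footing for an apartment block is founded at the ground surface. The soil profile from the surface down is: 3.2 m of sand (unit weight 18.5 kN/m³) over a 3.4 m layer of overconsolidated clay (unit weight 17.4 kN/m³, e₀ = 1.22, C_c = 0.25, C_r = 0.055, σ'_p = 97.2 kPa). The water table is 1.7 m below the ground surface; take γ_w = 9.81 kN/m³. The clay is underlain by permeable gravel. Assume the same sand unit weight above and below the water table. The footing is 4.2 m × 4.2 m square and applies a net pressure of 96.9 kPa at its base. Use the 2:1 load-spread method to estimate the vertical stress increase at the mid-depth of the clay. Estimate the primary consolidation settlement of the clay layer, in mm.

S_c ≈ 11.2 mm

Mid-depth of clay below the ground surface: z = 3.2 + 3.4/2 = 4.9 m.
Total vertical stress at mid-clay: σ_v = 18.5×3.2 + 17.4×1.7 = 88.78 kPa.
Pore pressure: u = 9.81×(4.9 − 1.7) = 31.392 kPa.
Initial effective stress: σ'_0 = σ_v − u = 88.78 − 31.392 = 57.388 kPa.
Stress increase at mid-clay by the 2:1 spreading method:
Δσ = qBL/((B+z)(L+z)) = 96.9×4.2×4.2/((4.2+4.9)(4.2+4.9)) = 20.641 kPa
Final effective stress: σ'_f = 57.388 + 20.641 = 78.029 kPa.
σ'_f = 78.029 ≤ σ'_p = 97.2 kPa, so the clay remains overconsolidated and only the recompression index applies:
S_c = C_r·H/(1+e₀)·log₁₀(σ'_f/σ'_0) = 0.055×3.4/2.22×log₁₀(78.029/57.388)
    = 0.084233 × 0.13343 = 0.01124 m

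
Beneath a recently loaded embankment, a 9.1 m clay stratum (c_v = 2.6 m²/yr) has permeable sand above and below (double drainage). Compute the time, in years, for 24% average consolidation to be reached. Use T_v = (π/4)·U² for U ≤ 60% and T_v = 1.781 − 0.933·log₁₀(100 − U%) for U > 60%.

t ≈ 0.36 years

Drainage path length: H_d = H/2 = 4.55 m (double drainage).
U ≤ 60%: T_v = (π/4)·U² = (π/4)×0.24² = 0.045239.
t = T_v·H_d²/c_v = 0.045239×4.55²/2.6 = 0.3602 years.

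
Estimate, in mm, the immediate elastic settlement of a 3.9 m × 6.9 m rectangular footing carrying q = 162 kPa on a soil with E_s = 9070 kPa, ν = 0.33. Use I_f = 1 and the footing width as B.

Immediate (elastic) settlement: S_e = q·B·(1−ν²)/E_s · I_f.
S_e = 162 × 3.9 × (1 − 0.33²) / 9070 × 1
    = 162 × 3.9 × 0.8911 / 9070 × 1
    = 0.06207 m = 62.07 mm

S_e ≈ 62.1 mm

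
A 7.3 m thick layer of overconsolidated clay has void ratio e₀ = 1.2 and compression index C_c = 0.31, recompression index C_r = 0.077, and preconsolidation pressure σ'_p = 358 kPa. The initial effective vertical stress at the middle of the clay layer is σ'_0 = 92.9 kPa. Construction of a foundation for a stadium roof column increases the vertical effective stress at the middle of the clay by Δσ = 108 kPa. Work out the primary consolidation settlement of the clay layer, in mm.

S_c ≈ 85.6 mm

Final effective stress: σ'_f = 92.9 + 108 = 200.9 kPa.
σ'_f = 200.9 ≤ σ'_p = 358 kPa, so the clay remains overconsolidated and only the recompression index applies:
S_c = C_r·H/(1+e₀)·log₁₀(σ'_f/σ'_0) = 0.077×7.3/2.2×log₁₀(200.9/92.9)
    = 0.2555 × 0.33496 = 0.08558 m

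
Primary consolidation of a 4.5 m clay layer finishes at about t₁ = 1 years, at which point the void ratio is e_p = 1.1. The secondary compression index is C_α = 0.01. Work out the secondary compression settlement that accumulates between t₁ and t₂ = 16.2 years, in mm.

S_s ≈ 25.9 mm

Secondary compression: S_s = C_α·H/(1+e_p)·log₁₀(t₂/t₁)
S_s = 0.01×4.5/(1+1.1)×log₁₀(16.2/1)
    = 0.02143 × 1.21 = 0.02592 m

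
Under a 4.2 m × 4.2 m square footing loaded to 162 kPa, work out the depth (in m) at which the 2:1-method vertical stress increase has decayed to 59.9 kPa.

z ≈ 2.71 m

2:1 spreading — at depth z the loaded area has grown by z in each plan dimension:
qB²/(B+z)² = Δσ_z ⇒ z = B(√(q/Δσ_z) − 1) = 4.2×(√(162/59.9) − 1) = 2.707 m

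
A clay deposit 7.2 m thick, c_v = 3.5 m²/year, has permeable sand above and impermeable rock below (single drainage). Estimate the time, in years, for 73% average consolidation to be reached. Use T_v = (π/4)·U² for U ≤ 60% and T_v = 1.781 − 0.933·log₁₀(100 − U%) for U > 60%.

Drainage path length: H_d = H = 7.2 m (single drainage).
U > 60%: T_v = 1.781 − 0.933·log₁₀(100 − 73) = 0.44554.
t = T_v·H_d²/c_v = 0.44554×7.2²/3.5 = 6.599 years.

t ≈ 6.6 years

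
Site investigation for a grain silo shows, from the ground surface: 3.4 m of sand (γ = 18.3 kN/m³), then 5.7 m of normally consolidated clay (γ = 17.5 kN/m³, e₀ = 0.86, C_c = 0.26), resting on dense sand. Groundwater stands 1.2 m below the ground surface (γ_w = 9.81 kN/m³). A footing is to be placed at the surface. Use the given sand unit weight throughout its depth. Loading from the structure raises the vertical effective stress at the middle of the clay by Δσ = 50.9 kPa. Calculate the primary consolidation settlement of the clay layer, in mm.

S_c ≈ 206 mm

Mid-depth of clay below the ground surface: z = 3.4 + 5.7/2 = 6.25 m.
Total vertical stress at mid-clay: σ_v = 18.3×3.4 + 17.5×2.85 = 112.09 kPa.
Pore pressure: u = 9.81×(6.25 − 1.2) = 49.541 kPa.
Initial effective stress: σ'_0 = σ_v − u = 112.09 − 49.541 = 62.549 kPa.
Final effective stress: σ'_f = σ'_0 + Δσ = 62.549 + 50.9 = 113.45 kPa.
Normally consolidated clay, so the full stress increment lies on the virgin compression line:
S_c = C_c·H/(1+e₀)·log₁₀(σ'_f/σ'_0) = 0.26×5.7/(1+0.86)×log₁₀(113.45/62.549)
    = 0.79677 × 0.25858 = 0.206 m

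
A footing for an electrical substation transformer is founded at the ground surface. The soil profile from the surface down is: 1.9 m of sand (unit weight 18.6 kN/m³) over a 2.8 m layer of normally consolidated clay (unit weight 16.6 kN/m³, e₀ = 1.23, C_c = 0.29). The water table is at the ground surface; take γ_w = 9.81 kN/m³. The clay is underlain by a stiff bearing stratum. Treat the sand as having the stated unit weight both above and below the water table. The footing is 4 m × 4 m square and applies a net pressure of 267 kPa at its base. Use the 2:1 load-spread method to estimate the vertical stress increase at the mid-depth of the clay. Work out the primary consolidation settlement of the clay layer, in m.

Mid-depth of clay below the ground surface: z = 1.9 + 2.8/2 = 3.3 m.
Total vertical stress at mid-clay: σ_v = 18.6×1.9 + 16.6×1.4 = 58.58 kPa.
Pore pressure: u = 9.81×(3.3 − 0) = 32.373 kPa.
Initial effective stress: σ'_0 = σ_v − u = 58.58 − 32.373 = 26.207 kPa.
Stress increase at mid-clay by the 2:1 spreading method:
Δσ = qBL/((B+z)(L+z)) = 267×4×4/((4+3.3)(4+3.3)) = 80.165 kPa
Final effective stress: σ'_f = σ'_0 + Δσ = 26.207 + 80.165 = 106.37 kPa.
Normally consolidated clay, so the full stress increment lies on the virgin compression line:
S_c = C_c·H/(1+e₀)·log₁₀(σ'_f/σ'_0) = 0.29×2.8/(1+1.23)×log₁₀(106.37/26.207)
    = 0.36413 × 0.6084 = 0.2215 m

S_c ≈ 0.222 m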